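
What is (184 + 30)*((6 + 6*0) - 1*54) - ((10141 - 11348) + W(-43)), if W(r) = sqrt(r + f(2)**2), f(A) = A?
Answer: -9065 - I*sqrt(39) ≈ -9065.0 - 6.245*I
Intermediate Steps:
W(r) = sqrt(4 + r) (W(r) = sqrt(r + 2**2) = sqrt(r + 4) = sqrt(4 + r))
(184 + 30)*((6 + 6*0) - 1*54) - ((10141 - 11348) + W(-43)) = (184 + 30)*((6 + 6*0) - 1*54) - ((10141 - 11348) + sqrt(4 - 43)) = 214*((6 + 0) - 54) - (-1207 + sqrt(-39)) = 214*(6 - 54) - (-1207 + I*sqrt(39)) = 214*(-48) + (1207 - I*sqrt(39)) = -10272 + (1207 - I*sqrt(39)) = -9065 - I*sqrt(39)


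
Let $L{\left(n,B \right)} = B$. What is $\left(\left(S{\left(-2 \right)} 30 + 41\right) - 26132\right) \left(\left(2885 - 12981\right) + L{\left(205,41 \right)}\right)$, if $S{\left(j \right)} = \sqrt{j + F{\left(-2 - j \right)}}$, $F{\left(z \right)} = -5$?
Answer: $262345005 - 301650 i \sqrt{7} \approx 2.6234 \cdot 10^{8} - 7.9809 \cdot 10^{5} i$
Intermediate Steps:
$S{\left(j \right)} = \sqrt{-5 + j}$ ($S{\left(j \right)} = \sqrt{j - 5} = \sqrt{-5 + j}$)
$\left(\left(S{\left(-2 \right)} 30 + 41\right) - 26132\right) \left(\left(2885 - 12981\right) + L{\left(205,41 \right)}\right) = \left(\left(\sqrt{-5 - 2} \cdot 30 + 41\right) - 26132\right) \left(\left(2885 - 12981\right) + 41\right) = \left(\left(\sqrt{-7} \cdot 30 + 41\right) - 26132\right) \left(\left(2885 - 12981\right) + 41\right) = \left(\left(i \sqrt{7} \cdot 30 + 41\right) - 26132\right) \left(-10096 + 41\right) = \left(\left(30 i \sqrt{7} + 41\right) - 26132\right) \left(-10055\right) = \left(\left(41 + 30 i \sqrt{7}\right) - 26132\right) \left(-10055\right) = \left(-26091 + 30 i \sqrt{7}\right) \left(-10055\right) = 262345005 - 301650 i \sqrt{7}$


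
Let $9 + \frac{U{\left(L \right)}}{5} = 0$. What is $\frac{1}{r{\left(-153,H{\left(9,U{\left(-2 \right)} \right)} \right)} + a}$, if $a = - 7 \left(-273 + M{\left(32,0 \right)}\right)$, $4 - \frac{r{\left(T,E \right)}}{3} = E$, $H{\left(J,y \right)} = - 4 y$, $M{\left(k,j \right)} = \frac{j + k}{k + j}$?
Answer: $\frac{1}{1376} \approx 0.00072674$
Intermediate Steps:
$U{\left(L \right)} = -45$ ($U{\left(L \right)} = -45 + 5 \cdot 0 = -45 + 0 = -45$)
$M{\left(k,j \right)} = 1$ ($M{\left(k,j \right)} = \frac{j + k}{j + k} = 1$)
$r{\left(T,E \right)} = 12 - 3 E$
$a = 1904$ ($a = - 7 \left(-273 + 1\right) = \left(-7\right) \left(-272\right) = 1904$)
$\frac{1}{r{\left(-153,H{\left(9,U{\left(-2 \right)} \right)} \right)} + a} = \frac{1}{\left(12 - 3 \left(\left(-4\right) \left(-45\right)\right)\right) + 1904} = \frac{1}{\left(12 - 540\right) + 1904} = \frac{1}{-528 + 1904} = \frac{1}{1376}$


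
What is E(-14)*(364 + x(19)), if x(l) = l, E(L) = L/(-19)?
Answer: 5362/19 ≈ 282.21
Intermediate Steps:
E(L) = -L/19 (E(L) = L*(-1/19) = -L/19)
E(-14)*(364 + x(19)) = (-1/19*(-14))*(364 + 19) = (14/19)*383 = 5362/19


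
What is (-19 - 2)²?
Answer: 441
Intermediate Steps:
(-19 - 2)² = (-21)² = 441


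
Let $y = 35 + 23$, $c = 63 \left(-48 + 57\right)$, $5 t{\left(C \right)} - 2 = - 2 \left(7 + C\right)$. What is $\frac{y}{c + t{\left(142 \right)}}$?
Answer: $\frac{290}{2539} \approx 0.11422$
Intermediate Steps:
$t{\left(C \right)} = - \frac{12}{5} - \frac{2 C}{5}$ ($t{\left(C \right)} = \frac{2}{5} + \frac{\left(-2\right) \left(7 + C\right)}{5} = \frac{2}{5} + \frac{-14 - 2 C}{5} = \frac{2}{5} - \left(\frac{14}{5} + \frac{2 C}{5}\right) = - \frac{12}{5} - \frac{2 C}{5}$)
$c = 567$ ($c = 63 \cdot 9 = 567$)
$y = 58$
$\frac{y}{c + t{\left(142 \right)}} = \frac{58}{567 - \frac{296}{5}} = \frac{58}{\frac{2539}{5}} = 58 \cdot \frac{5}{2539} = \frac{290}{2539}$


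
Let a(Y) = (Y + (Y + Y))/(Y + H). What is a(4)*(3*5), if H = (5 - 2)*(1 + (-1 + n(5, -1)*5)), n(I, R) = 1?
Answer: 180/19 ≈ 9.4737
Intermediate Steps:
H = 15 (H = (5 - 2)*(1 + (-1 + 1*5)) = 3*(1 + (-1 + 5)) = 3*(1 + 4) = 3*5 = 15)
a(Y) = 3*Y/(15 + Y) (a(Y) = (Y + (Y + Y))/(Y + 15) = (Y + 2*Y)/(15 + Y) = (3*Y)/(15 + Y) = 3*Y/(15 + Y))
a(4)*(3*5) = (3*4/(15 + 4))*(3*5) = (3*4/19)*15 = (3*4*(1/19))*15 = (12/19)*15 = 180/19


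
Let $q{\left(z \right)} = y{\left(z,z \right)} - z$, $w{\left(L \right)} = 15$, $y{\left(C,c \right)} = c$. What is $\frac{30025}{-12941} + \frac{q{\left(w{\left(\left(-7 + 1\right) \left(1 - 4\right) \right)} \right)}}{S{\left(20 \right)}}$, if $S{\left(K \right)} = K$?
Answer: $- \frac{30025}{12941} \approx -2.3201$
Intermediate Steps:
$q{\left(z \right)} = 0$ ($q{\left(z \right)} = z - z = 0$)
$\frac{30025}{-12941} + \frac{q{\left(w{\left(\left(-7 + 1\right) \left(1 - 4\right) \right)} \right)}}{S{\left(20 \right)}} = \frac{30025}{-12941} + \frac{0}{20} = 30025 \left(- \frac{1}{12941}\right) + 0 \cdot \frac{1}{20} = - \frac{30025}{12941} + 0 = - \frac{30025}{12941}$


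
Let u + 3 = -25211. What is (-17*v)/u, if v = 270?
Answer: 2295/12607 ≈ 0.18204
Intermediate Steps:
u = -25214 (u = -3 - 25211 = -25214)
(-17*v)/u = -17*270/(-25214) = -4590*(-1/25214) = 2295/12607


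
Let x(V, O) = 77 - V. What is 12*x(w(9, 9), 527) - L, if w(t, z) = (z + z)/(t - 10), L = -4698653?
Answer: 4699793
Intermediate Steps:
w(t, z) = 2*z/(-10 + t) (w(t, z) = (2*z)/(-10 + t) = 2*z/(-10 + t))
12*x(w(9, 9), 527) - L = 12*(77 - 2*9/(-10 + 9)) - 1*(-4698653) = 12*(77 - 2*9/(-1)) + 4698653 = 12*(77 - 2*9*(-1)) + 4698653 = 12*(77 - 1*(-18)) + 4698653 = 12*(77 + 18) + 4698653 = 12*95 + 4698653 = 1140 + 4698653 = 4699793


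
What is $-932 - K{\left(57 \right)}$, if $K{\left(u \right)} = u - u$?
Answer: $-932$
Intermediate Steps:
$K{\left(u \right)} = 0$
$-932 - K{\left(57 \right)} = -932 - 0 = -932 + 0 = -932$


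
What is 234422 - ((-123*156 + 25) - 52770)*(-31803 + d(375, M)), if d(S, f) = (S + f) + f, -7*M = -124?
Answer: -15805491930/7 ≈ -2.2579e+9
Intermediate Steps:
M = 124/7 (M = -⅐*(-124) = 124/7 ≈ 17.714)
d(S, f) = S + 2*f
234422 - ((-123*156 + 25) - 52770)*(-31803 + d(375, M)) = 234422 - ((-123*156 + 25) - 52770)*(-31803 + (375 + 2*(124/7))) = 234422 - ((-19188 + 25) - 52770)*(-31803 + (375 + 248/7)) = 234422 - (-19163 - 52770)*(-31803 + 2873/7) = 234422 - (-71933)*(-219748)/7 = 234422 - 1*15807132884/7 = 234422 - 15807132884/7 = -15805491930/7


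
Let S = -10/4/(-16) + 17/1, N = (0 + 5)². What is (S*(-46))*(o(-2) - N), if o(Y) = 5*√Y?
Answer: 315675/16 - 63135*I*√2/16 ≈ 19730.0 - 5580.4*I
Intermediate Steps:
N = 25 (N = 5² = 25)
S = 549/32 (S = -10*¼*(-1/16) + 17*1 = -5/2*(-1/16) + 17 = 5/32 + 17 = 549/32 ≈ 17.156)
(S*(-46))*(o(-2) - N) = ((549/32)*(-46))*(5*√(-2) - 1*25) = -12627*(5*(I*√2) - 25)/16 = -12627*(5*I*√2 - 25)/16 = -12627*(-25 + 5*I*√2)/16 = 315675/16 - 63135*I*√2/16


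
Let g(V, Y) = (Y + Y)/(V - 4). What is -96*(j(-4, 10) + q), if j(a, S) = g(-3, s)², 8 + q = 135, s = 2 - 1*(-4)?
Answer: -611232/49 ≈ -12474.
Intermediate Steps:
s = 6 (s = 2 + 4 = 6)
q = 127 (q = -8 + 135 = 127)
g(V, Y) = 2*Y/(-4 + V) (g(V, Y) = (2*Y)/(-4 + V) = 2*Y/(-4 + V))
j(a, S) = 144/49 (j(a, S) = (2*6/(-4 - 3))² = (2*6/(-7))² = (2*6*(-⅐))² = (-12/7)² = 144/49)
-96*(j(-4, 10) + q) = -96*(144/49 + 127) = -96*6367/49 = -611232/49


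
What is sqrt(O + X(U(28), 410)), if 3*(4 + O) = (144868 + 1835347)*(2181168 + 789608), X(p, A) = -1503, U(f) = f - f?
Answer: sqrt(17648325576957)/3 ≈ 1.4003e+6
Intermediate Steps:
U(f) = 0
O = 5882775196828/3 (O = -4 + ((144868 + 1835347)*(2181168 + 789608))/3 = -4 + (1980215*2970776)/3 = -4 + (1/3)*5882775196840 = -4 + 5882775196840/3 = 5882775196828/3 ≈ 1.9609e+12)
sqrt(O + X(U(28), 410)) = sqrt(5882775196828/3 - 1503) = sqrt(5882775192319/3) = sqrt(17648325576957)/3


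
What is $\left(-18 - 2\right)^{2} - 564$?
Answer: $-164$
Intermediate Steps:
$\left(-18 - 2\right)^{2} - 564 = \left(-20\right)^{2} - 564 = 400 - 564 = -164$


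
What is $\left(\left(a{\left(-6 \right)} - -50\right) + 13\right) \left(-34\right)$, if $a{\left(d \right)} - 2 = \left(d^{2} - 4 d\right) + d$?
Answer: $-4046$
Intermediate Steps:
$a{\left(d \right)} = 2 + d^{2} - 3 d$ ($a{\left(d \right)} = 2 + \left(\left(d^{2} - 4 d\right) + d\right) = 2 + \left(d^{2} - 3 d\right) = 2 + d^{2} - 3 d$)
$\left(\left(a{\left(-6 \right)} - -50\right) + 13\right) \left(-34\right) = \left(\left(\left(2 + \left(-6\right)^{2} - -18\right) - -50\right) + 13\right) \left(-34\right) = \left(\left(\left(2 + 36 + 18\right) + 50\right) + 13\right) \left(-34\right) = \left(\left(56 + 50\right) + 13\right) \left(-34\right) = \left(106 + 13\right) \left(-34\right) = 119 \left(-34\right) = -4046$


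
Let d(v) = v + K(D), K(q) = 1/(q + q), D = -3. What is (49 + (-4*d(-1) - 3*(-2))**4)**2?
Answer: 1107850977025/6561 ≈ 1.6885e+8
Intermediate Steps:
K(q) = 1/(2*q)
d(v) = -1/6 + v (d(v) = v + (1/2)/(-3) = v + (1/2)*(-1/3) = v - 1/6 = -1/6 + v)
(49 + (-4*d(-1) - 3*(-2))**4)**2 = (49 + (-4*(-1/6 - 1) - 3*(-2))**4)**2 = (49 + (-4*(-7/6) + 6)**4)**2 = (49 + (14/3 + 6)**4)**2 = (49 + (32/3)**4)**2 = (49 + 1048576/81)**2 = (1052545/81)**2 = 1107850977025/6561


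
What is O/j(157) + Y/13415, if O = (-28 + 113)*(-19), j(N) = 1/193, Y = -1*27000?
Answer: -836283085/2683 ≈ -3.1170e+5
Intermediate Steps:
Y = -27000
j(N) = 1/193
O = -1615 (O = 85*(-19) = -1615)
O/j(157) + Y/13415 = -1615/1/193 - 27000/13415 = -1615*193 - 27000*1/13415 = -311695 - 5400/2683 = -836283085/2683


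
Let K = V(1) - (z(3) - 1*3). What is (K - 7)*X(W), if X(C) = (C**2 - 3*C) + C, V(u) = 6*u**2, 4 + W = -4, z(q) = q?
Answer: -80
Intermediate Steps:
W = -8 (W = -4 - 4 = -8)
K = 6 (K = 6*1**2 - (3 - 1*3) = 6*1 - (3 - 3) = 6 - 1*0 = 6 + 0 = 6)
X(C) = C**2 - 2*C
(K - 7)*X(W) = (6 - 7)*(-8*(-2 - 8)) = -(-8)*(-10) = -1*80 = -80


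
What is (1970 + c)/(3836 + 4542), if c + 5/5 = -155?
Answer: 907/4189 ≈ 0.21652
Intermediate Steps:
c = -156 (c = -1 - 155 = -156)
(1970 + c)/(3836 + 4542) = (1970 - 156)/(3836 + 4542) = 1814/8378 = 1814*(1/8378) = 907/4189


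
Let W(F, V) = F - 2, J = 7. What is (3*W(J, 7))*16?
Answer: 240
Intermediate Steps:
W(F, V) = -2 + F
(3*W(J, 7))*16 = (3*(-2 + 7))*16 = (3*5)*16 = 15*16 = 240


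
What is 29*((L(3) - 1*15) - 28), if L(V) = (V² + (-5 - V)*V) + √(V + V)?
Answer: -1682 + 29*√6 ≈ -1611.0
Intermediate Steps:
L(V) = V² + V*(-5 - V) + √2*√V (L(V) = (V² + V*(-5 - V)) + √(2*V) = (V² + V*(-5 - V)) + √2*√V = V² + V*(-5 - V) + √2*√V)
29*((L(3) - 1*15) - 28) = 29*(((-5*3 + √2*√3) - 1*15) - 28) = 29*(((-15 + √6) - 15) - 28) = 29*((-30 + √6) - 28) = 29*(-58 + √6) = -1682 + 29*√6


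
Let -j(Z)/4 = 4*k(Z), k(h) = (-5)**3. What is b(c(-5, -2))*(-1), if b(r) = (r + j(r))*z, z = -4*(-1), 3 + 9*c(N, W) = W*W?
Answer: -72004/9 ≈ -8000.4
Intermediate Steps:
k(h) = -125
c(N, W) = -1/3 + W**2/9 (c(N, W) = -1/3 + (W*W)/9 = -1/3 + W**2/9)
z = 4
j(Z) = 2000 (j(Z) = -16*(-125) = -4*(-500) = 2000)
b(r) = 8000 + 4*r (b(r) = (r + 2000)*4 = (2000 + r)*4 = 8000 + 4*r)
b(c(-5, -2))*(-1) = (8000 + 4*(-1/3 + (1/9)*(-2)**2))*(-1) = (8000 + 4*(-1/3 + (1/9)*4))*(-1) = (8000 + 4*(-1/3 + 4/9))*(-1) = (8000 + 4*(1/9))*(-1) = (8000 + 4/9)*(-1) = (72004/9)*(-1) = -72004/9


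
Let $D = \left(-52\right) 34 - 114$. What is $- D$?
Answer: $1882$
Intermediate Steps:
$D = -1882$ ($D = -1768 - 114 = -1882$)
$- D = \left(-1\right) \left(-1882\right) = 1882$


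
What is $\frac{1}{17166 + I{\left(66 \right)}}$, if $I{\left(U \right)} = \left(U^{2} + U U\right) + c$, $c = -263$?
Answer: $\frac{1}{25615} \approx 3.904 \cdot 10^{-5}$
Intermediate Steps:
$I{\left(U \right)} = -263 + 2 U^{2}$ ($I{\left(U \right)} = \left(U^{2} + U U\right) - 263 = \left(U^{2} + U^{2}\right) - 263 = 2 U^{2} - 263 = -263 + 2 U^{2}$)
$\frac{1}{17166 + I{\left(66 \right)}} = \frac{1}{17166 - \left(263 - 2 \cdot 66^{2}\right)} = \frac{1}{17166 + \left(-263 + 2 \cdot 4356\right)} = \frac{1}{17166 + \left(-263 + 8712\right)} = \frac{1}{17166 + 8449} = \frac{1}{25615}$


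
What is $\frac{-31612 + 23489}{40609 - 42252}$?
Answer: $\frac{8123}{1643} \approx 4.944$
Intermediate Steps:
$\frac{-31612 + 23489}{40609 - 42252} = - \frac{8123}{-1643} = \left(-8123\right) \left(- \frac{1}{1643}\right) = \frac{8123}{1643}$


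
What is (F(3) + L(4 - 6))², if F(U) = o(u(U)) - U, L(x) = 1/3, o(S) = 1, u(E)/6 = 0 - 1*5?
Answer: 25/9 ≈ 2.7778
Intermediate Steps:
u(E) = -30 (u(E) = 6*(0 - 1*5) = 6*(0 - 5) = 6*(-5) = -30)
L(x) = ⅓
F(U) = 1 - U
(F(3) + L(4 - 6))² = ((1 - 1*3) + ⅓)² = ((1 - 3) + ⅓)² = (-2 + ⅓)² = (-5/3)² = 25/9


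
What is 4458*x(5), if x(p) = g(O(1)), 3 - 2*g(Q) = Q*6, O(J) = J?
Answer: -6687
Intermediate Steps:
g(Q) = 3/2 - 3*Q (g(Q) = 3/2 - Q*6/2 = 3/2 - 3*Q)
x(p) = -3/2 (x(p) = 3/2 - 3*1 = 3/2 - 3 = -3/2)
4458*x(5) = 4458*(-3/2) = -6687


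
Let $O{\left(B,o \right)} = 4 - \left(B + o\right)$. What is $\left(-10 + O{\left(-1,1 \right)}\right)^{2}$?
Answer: $36$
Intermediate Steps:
$O{\left(B,o \right)} = 4 - B - o$ ($O{\left(B,o \right)} = 4 - \left(B + o\right) = 4 - B - o$)
$\left(-10 + O{\left(-1,1 \right)}\right)^{2} = \left(-10 - -4\right)^{2} = \left(-10 + \left(4 + 1 - 1\right)\right)^{2} = \left(-10 + 4\right)^{2} = \left(-6\right)^{2} = 36$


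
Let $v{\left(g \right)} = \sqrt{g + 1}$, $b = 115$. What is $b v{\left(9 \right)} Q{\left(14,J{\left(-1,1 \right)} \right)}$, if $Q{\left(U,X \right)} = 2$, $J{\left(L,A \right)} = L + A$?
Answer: $230 \sqrt{10} \approx 727.32$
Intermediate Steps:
$J{\left(L,A \right)} = A + L$
$v{\left(g \right)} = \sqrt{1 + g}$
$b v{\left(9 \right)} Q{\left(14,J{\left(-1,1 \right)} \right)} = 115 \sqrt{1 + 9} \cdot 2 = 115 \sqrt{10} \cdot 2 = 230 \sqrt{10}$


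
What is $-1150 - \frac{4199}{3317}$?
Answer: $- \frac{3818749}{3317} \approx -1151.3$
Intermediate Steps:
$-1150 - \frac{4199}{3317} = - \frac{3818749}{3317}$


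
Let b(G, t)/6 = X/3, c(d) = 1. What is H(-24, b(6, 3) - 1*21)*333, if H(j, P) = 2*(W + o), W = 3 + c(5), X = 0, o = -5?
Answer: -666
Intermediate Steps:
b(G, t) = 0 (b(G, t) = 6*(0/3) = 6*(0*(⅓)) = 6*0 = 0)
W = 4 (W = 3 + 1 = 4)
H(j, P) = -2 (H(j, P) = 2*(4 - 5) = 2*(-1) = -2)
H(-24, b(6, 3) - 1*21)*333 = -2*333 = -666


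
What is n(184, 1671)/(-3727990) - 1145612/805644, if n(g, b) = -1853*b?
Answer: -63437993111/107265456270 ≈ -0.59141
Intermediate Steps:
n(184, 1671)/(-3727990) - 1145612/805644 = -1853*1671/(-3727990) - 1145612/805644 = -3096363*(-1/3727990) - 1145612*1/805644 = 3096363/3727990 - 286403/201411 = -63437993111/107265456270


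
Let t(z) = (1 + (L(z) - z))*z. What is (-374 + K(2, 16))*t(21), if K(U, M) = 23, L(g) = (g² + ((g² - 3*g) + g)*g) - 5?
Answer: -64827945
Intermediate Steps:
L(g) = -5 + g² + g*(g² - 2*g) (L(g) = (g² + (g² - 2*g)*g) - 5 = (g² + g*(g² - 2*g)) - 5 = -5 + g² + g*(g² - 2*g))
t(z) = z*(-4 + z³ - z - z²) (t(z) = (1 + ((-5 + z³ - z²) - z))*z = (1 + (-5 + z³ - z - z²))*z = (-4 + z³ - z - z²)*z = z*(-4 + z³ - z - z²))
(-374 + K(2, 16))*t(21) = (-374 + 23)*(21*(-4 + 21³ - 1*21 - 1*21²)) = -7371*(-4 + 9261 - 21 - 1*441) = -7371*(-4 + 9261 - 21 - 441) = -7371*8795 = -351*184695 = -64827945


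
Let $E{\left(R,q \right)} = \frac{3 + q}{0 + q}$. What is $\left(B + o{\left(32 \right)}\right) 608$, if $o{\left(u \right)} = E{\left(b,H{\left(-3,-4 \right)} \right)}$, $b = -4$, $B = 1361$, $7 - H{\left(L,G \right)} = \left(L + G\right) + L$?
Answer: $\frac{14079456}{17} \approx 8.282 \cdot 10^{5}$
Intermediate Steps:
$H{\left(L,G \right)} = 7 - G - 2 L$ ($H{\left(L,G \right)} = 7 - \left(\left(L + G\right) + L\right) = 7 - \left(\left(G + L\right) + L\right) = 7 - \left(G + 2 L\right) = 7 - G - 2 L$)
$E{\left(R,q \right)} = \frac{3 + q}{q}$
$o{\left(u \right)} = \frac{20}{17}$ ($o{\left(u \right)} = \frac{3 - -17}{7 - -4 - -6} = \frac{3 + \left(7 + 4 + 6\right)}{7 + 4 + 6} = \frac{3 + 17}{17} = \frac{1}{17} \cdot 20 = \frac{20}{17}$)
$\left(B + o{\left(32 \right)}\right) 608 = \left(1361 + \frac{20}{17}\right) 608 = \frac{23157}{17} \cdot 608 = \frac{14079456}{17}$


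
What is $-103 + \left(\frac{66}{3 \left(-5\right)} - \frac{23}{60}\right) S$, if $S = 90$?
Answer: $- \frac{1067}{2} \approx -533.5$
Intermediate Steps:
$-103 + \left(\frac{66}{3 \left(-5\right)} - \frac{23}{60}\right) S = -103 + \left(\frac{66}{3 \left(-5\right)} - \frac{23}{60}\right) 90 = -103 + \left(\frac{66}{-15} - \frac{23}{60}\right) 90 = -103 + \left(66 \left(- \frac{1}{15}\right) - \frac{23}{60}\right) 90 = -103 + \left(- \frac{22}{5} - \frac{23}{60}\right) 90 = -103 - \frac{861}{2} = - \frac{1067}{2}$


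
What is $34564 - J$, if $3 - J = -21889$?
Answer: $12672$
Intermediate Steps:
$J = 21892$ ($J = 3 - -21889 = 3 + 21889 = 21892$)
$34564 - J = 34564 - 21892 = 12672$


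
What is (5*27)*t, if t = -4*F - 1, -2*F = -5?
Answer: -1485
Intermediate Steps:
F = 5/2 (F = -1/2*(-5) = 5/2 ≈ 2.5000)
t = -11 (t = -4*5/2 - 1 = -10 - 1 = -11)
(5*27)*t = (5*27)*(-11) = 135*(-11) = -1485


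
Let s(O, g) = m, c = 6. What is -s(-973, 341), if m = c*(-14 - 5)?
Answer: 114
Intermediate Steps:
m = -114 (m = 6*(-14 - 5) = 6*(-19) = -114)
s(O, g) = -114
-s(-973, 341) = -1*(-114) = 114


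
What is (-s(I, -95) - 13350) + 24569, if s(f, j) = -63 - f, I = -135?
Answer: 11147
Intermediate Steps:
(-s(I, -95) - 13350) + 24569 = (-(-63 - 1*(-135)) - 13350) + 24569 = (-(-63 + 135) - 13350) + 24569 = (-1*72 - 13350) + 24569 = (-72 - 13350) + 24569 = -13422 + 24569 = 11147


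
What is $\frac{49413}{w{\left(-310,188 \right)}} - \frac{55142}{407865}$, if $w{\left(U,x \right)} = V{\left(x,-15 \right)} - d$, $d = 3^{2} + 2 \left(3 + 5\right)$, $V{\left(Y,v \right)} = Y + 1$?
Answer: $\frac{20144789957}{66889860} \approx 301.16$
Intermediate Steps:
$V{\left(Y,v \right)} = 1 + Y$
$d = 25$ ($d = 9 + 2 \cdot 8 = 9 + 16 = 25$)
$w{\left(U,x \right)} = -24 + x$ ($w{\left(U,x \right)} = \left(1 + x\right) - 25 = -24 + x$)
$\frac{49413}{w{\left(-310,188 \right)}} - \frac{55142}{407865} = \frac{49413}{-24 + 188} - \frac{55142}{407865} = \frac{49413}{164} - \frac{55142}{407865} = \frac{20144789957}{66889860}$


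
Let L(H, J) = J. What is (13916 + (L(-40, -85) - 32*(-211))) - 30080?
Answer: -9497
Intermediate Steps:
(13916 + (L(-40, -85) - 32*(-211))) - 30080 = (13916 + (-85 - 32*(-211))) - 30080 = (13916 + (-85 + 6752)) - 30080 = (13916 + 6667) - 30080 = 20583 - 30080 = -9497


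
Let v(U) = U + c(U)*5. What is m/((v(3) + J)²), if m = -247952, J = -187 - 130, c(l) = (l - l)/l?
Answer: -61988/24649 ≈ -2.5148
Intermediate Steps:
c(l) = 0 (c(l) = 0/l = 0)
v(U) = U (v(U) = U + 0*5 = U + 0 = U)
J = -317
m/((v(3) + J)²) = -247952/(3 - 317)² = -247952/((-314)²) = -247952/98596 = -247952*1/98596 = -61988/24649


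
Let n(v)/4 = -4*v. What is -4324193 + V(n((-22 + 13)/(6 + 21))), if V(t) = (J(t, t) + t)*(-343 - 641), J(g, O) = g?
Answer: -4334689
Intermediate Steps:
n(v) = -16*v (n(v) = 4*(-4*v) = -16*v)
V(t) = -1968*t (V(t) = (t + t)*(-343 - 641) = (2*t)*(-984) = -1968*t)
-4324193 + V(n((-22 + 13)/(6 + 21))) = -4324193 - (-31488)*(-22 + 13)/(6 + 21) = -4324193 - (-31488)*(-9/27) = -4324193 - (-31488)*(-9*1/27) = -4324193 - (-31488)*(-1)/3 = -4324193 - 1968*16/3 = -4324193 - 10496 = -4334689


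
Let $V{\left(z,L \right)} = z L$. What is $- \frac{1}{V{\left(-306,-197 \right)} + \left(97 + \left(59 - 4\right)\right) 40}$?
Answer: $- \frac{1}{66362} \approx -1.5069 \cdot 10^{-5}$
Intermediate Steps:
$V{\left(z,L \right)} = L z$
$- \frac{1}{V{\left(-306,-197 \right)} + \left(97 + \left(59 - 4\right)\right) 40} = - \frac{1}{\left(-197\right) \left(-306\right) + \left(97 + \left(59 - 4\right)\right) 40} = - \frac{1}{60282 + \left(97 + \left(59 - 4\right)\right) 40} = - \frac{1}{60282 + \left(97 + 55\right) 40} = - \frac{1}{60282 + 152 \cdot 40} = - \frac{1}{60282 + 6080} = - \frac{1}{66362}$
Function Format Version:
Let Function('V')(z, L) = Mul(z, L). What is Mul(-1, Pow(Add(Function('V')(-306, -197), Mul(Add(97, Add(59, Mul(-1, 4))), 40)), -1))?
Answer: Rational(-1, 66362) ≈ -1.5069e-5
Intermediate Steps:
Function('V')(z, L) = Mul(L, z)
Mul(-1, Pow(Add(Function('V')(-306, -197), Mul(Add(97, Add(59, Mul(-1, 4))), 40)), -1)) = Mul(-1, Pow(Add(Mul(-197, -306), Mul(Add(97, Add(59, Mul(-1, 4))), 40)), -1)) = Mul(-1, Pow(Add(60282, Mul(Add(97, Add(59, -4)), 40)), -1)) = Mul(-1, Pow(Add(60282, Mul(Add(97, 55), 40)), -1)) = Mul(-1, Pow(Add(60282, Mul(152, 40)), -1)) = Mul(-1, Pow(Add(60282, 6080), -1)) = Mul(-1, Pow(66362, -1)) = Mul(-1, Rational(1, 66362)) = Rational(-1, 66362)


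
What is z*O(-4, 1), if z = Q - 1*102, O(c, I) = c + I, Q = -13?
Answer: 345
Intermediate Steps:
O(c, I) = I + c
z = -115 (z = -13 - 1*102 = -13 - 102 = -115)
z*O(-4, 1) = -115*(1 - 4) = -115*(-3) = 345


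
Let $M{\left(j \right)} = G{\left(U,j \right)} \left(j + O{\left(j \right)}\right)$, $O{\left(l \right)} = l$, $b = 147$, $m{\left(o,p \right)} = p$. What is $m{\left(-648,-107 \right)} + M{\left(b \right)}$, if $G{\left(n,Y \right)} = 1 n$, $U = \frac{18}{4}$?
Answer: $1216$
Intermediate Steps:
$U = \frac{9}{2}$ ($U = 18 \cdot \frac{1}{4} = \frac{9}{2} \approx 4.5$)
$G{\left(n,Y \right)} = n$
$M{\left(j \right)} = 9 j$ ($M{\left(j \right)} = \frac{9 \left(j + j\right)}{2} = \frac{9 \cdot 2 j}{2} = 9 j$)
$m{\left(-648,-107 \right)} + M{\left(b \right)} = -107 + 9 \cdot 147 = -107 + 1323 = 1216$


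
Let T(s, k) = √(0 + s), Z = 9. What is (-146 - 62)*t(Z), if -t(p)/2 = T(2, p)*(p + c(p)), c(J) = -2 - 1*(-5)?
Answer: 4992*√2 ≈ 7059.8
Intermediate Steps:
T(s, k) = √s
c(J) = 3 (c(J) = -2 + 5 = 3)
t(p) = -2*√2*(3 + p) (t(p) = -2*√2*(p + 3) = -2*√2*(3 + p))
(-146 - 62)*t(Z) = (-146 - 62)*(2*√2*(-3 - 1*9)) = -416*√2*(-3 - 9) = -416*√2*(-12) = -(-4992)*√2 = 4992*√2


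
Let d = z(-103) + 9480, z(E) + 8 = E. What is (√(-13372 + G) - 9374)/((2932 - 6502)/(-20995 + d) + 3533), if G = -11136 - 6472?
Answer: -27245531/10269557 + 5813*I*√7745/10269557 ≈ -2.653 + 0.049815*I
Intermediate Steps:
z(E) = -8 + E
G = -17608
d = 9369 (d = (-8 - 103) + 9480 = -111 + 9480 = 9369)
(√(-13372 + G) - 9374)/((2932 - 6502)/(-20995 + d) + 3533) = (√(-13372 - 17608) - 9374)/((2932 - 6502)/(-20995 + 9369) + 3533) = (√(-30980) - 9374)/(-3570/(-11626) + 3533) = (2*I*√7745 - 9374)/(-3570*(-1/11626) + 3533) = (-9374 + 2*I*√7745)/(1785/5813 + 3533) = (-9374 + 2*I*√7745)/(20539114/5813) = (-9374 + 2*I*√7745)*(5813/20539114) = -27245531/10269557 + 5813*I*√7745/10269557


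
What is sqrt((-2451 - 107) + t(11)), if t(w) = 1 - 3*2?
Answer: I*sqrt(2563) ≈ 50.626*I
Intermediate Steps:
t(w) = -5 (t(w) = 1 - 6 = -5)
sqrt((-2451 - 107) + t(11)) = sqrt((-2451 - 107) - 5) = sqrt(-2558 - 5) = sqrt(-2563) = I*sqrt(2563)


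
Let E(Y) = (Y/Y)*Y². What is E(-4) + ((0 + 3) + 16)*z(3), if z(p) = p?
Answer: 73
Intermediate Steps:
E(Y) = Y² (E(Y) = 1*Y² = Y²)
E(-4) + ((0 + 3) + 16)*z(3) = (-4)² + ((0 + 3) + 16)*3 = 16 + (3 + 16)*3 = 16 + 19*3 = 16 + 57 = 73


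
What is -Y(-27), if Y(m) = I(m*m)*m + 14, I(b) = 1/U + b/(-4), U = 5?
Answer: -98587/20 ≈ -4929.4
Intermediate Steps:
I(b) = 1/5 - b/4 (I(b) = 1/5 + b/(-4) = 1*(1/5) + b*(-1/4) = 1/5 - b/4)
Y(m) = 14 + m*(1/5 - m**2/4) (Y(m) = (1/5 - m*m/4)*m + 14 = (1/5 - m**2/4)*m + 14 = m*(1/5 - m**2/4) + 14 = 14 + m*(1/5 - m**2/4))
-Y(-27) = -(14 - 1/4*(-27)**3 + (1/5)*(-27)) = -(14 - 1/4*(-19683) - 27/5) = -(14 + 19683/4 - 27/5) = -1*98587/20 = -98587/20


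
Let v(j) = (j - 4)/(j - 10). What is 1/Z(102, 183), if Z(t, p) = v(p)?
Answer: 173/179 ≈ 0.96648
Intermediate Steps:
v(j) = (-4 + j)/(-10 + j)
Z(t, p) = (-4 + p)/(-10 + p)
1/Z(102, 183) = 1/((-4 + 183)/(-10 + 183)) = 1/(179/173) = 173/179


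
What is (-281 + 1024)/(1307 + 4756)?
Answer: 743/6063 ≈ 0.12255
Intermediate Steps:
(-281 + 1024)/(1307 + 4756) = 743/6063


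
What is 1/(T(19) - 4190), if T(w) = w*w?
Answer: -1/3829 ≈ -0.00026116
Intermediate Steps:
T(w) = w²
1/(T(19) - 4190) = 1/(19² - 4190) = 1/(361 - 4190) = 1/(-3829) = -1/3829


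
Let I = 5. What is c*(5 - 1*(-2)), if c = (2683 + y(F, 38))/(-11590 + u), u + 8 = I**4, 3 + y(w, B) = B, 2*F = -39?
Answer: -19026/10973 ≈ -1.7339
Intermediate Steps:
F = -39/2 (F = (1/2)*(-39) = -39/2 ≈ -19.500)
y(w, B) = -3 + B
u = 617 (u = -8 + 5**4 = -8 + 625 = 617)
c = -2718/10973 (c = (2683 + (-3 + 38))/(-11590 + 617) = (2683 + 35)/(-10973) = 2718*(-1/10973) = -2718/10973 ≈ -0.24770)
c*(5 - 1*(-2)) = -2718*(5 - 1*(-2))/10973 = -2718*(5 + 2)/10973 = -2718/10973*7 = -19026/10973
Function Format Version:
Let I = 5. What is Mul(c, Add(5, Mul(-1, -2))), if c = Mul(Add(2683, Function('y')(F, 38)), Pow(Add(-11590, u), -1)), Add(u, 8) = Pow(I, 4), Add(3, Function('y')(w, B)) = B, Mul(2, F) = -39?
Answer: Rational(-19026, 10973) ≈ -1.7339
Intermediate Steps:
F = Rational(-39, 2) (F = Mul(Rational(1, 2), -39) = Rational(-39, 2) ≈ -19.500)
Function('y')(w, B) = Add(-3, B)
u = 617 (u = Add(-8, Pow(5, 4)) = Add(-8, 625) = 617)
c = Rational(-2718, 10973) (c = Mul(Add(2683, Add(-3, 38)), Pow(Add(-11590, 617), -1)) = Mul(Add(2683, 35), Pow(-10973, -1)) = Mul(2718, Rational(-1, 10973)) = Rational(-2718, 10973) ≈ -0.24770)
Mul(c, Add(5, Mul(-1, -2))) = Mul(Rational(-2718, 10973), Add(5, Mul(-1, -2))) = Mul(Rational(-2718, 10973), Add(5, 2)) = Mul(Rational(-2718, 10973), 7) = Rational(-19026, 10973)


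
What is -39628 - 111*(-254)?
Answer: -11434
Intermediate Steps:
-39628 - 111*(-254) = -39628 + 28194 = -11434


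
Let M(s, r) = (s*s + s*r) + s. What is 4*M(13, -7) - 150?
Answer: 214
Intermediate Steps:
M(s, r) = s + s² + r*s (M(s, r) = (s² + r*s) + s = s + s² + r*s)
4*M(13, -7) - 150 = 4*(13*(1 - 7 + 13)) - 150 = 4*(13*7) - 150 = 4*91 - 150 = 364 - 150 = 214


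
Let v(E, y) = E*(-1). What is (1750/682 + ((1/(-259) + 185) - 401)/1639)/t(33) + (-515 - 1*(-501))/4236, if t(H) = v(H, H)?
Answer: -23628461867/306590753238 ≈ -0.077068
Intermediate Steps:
v(E, y) = -E
t(H) = -H
(1750/682 + ((1/(-259) + 185) - 401)/1639)/t(33) + (-515 - 1*(-501))/4236 = (1750/682 + ((1/(-259) + 185) - 401)/1639)/((-1*33)) + (-515 - 1*(-501))/4236 = (1750*(1/682) + ((-1/259 + 185) - 401)*(1/1639))/(-33) + (-515 + 501)*(1/4236) = (875/341 + (47914/259 - 401)*(1/1639))*(-1/33) - 14*1/4236 = (875/341 - 55945/259*1/1639)*(-1/33) - 7/2118 = (875/341 - 55945/424501)*(-1/33) - 7/2118 = (32032830/13159531)*(-1/33) - 7/2118 = -10677610/144754841 - 7/2118 = -23628461867/306590753238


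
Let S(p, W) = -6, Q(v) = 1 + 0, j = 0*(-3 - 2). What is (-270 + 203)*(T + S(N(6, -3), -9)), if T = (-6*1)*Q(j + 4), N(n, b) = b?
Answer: 804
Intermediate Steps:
j = 0 (j = 0*(-5) = 0)
Q(v) = 1
T = -6 (T = -6*1*1 = -6*1 = -6)
(-270 + 203)*(T + S(N(6, -3), -9)) = (-270 + 203)*(-6 - 6) = -67*(-12) = 804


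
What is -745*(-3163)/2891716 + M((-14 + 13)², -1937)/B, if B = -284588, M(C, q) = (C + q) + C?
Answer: 42263037140/51434229563 ≈ 0.82169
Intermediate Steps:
M(C, q) = q + 2*C
-745*(-3163)/2891716 + M((-14 + 13)², -1937)/B = -745*(-3163)/2891716 + (-1937 + 2*(-14 + 13)²)/(-284588) = 2356435*(1/2891716) + (-1937 + 2*(-1)²)*(-1/284588) = 2356435/2891716 + (-1937 + 2*1)*(-1/284588) = 2356435/2891716 + (-1937 + 2)*(-1/284588) = 2356435/2891716 - 1935*(-1/284588) = 2356435/2891716 + 1935/284588 = 42263037140/51434229563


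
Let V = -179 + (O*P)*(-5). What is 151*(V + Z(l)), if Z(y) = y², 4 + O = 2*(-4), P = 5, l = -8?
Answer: 27935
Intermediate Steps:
O = -12 (O = -4 + 2*(-4) = -4 - 8 = -12)
V = 121 (V = -179 - 12*5*(-5) = -179 - 60*(-5) = -179 + 300 = 121)
151*(V + Z(l)) = 151*(121 + (-8)²) = 151*(121 + 64) = 151*185 = 27935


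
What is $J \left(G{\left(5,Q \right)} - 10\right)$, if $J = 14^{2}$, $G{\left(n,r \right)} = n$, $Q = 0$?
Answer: $-980$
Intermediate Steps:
$J = 196$
$J \left(G{\left(5,Q \right)} - 10\right) = 196 \left(5 - 10\right) = 196 \left(-5\right) = -980$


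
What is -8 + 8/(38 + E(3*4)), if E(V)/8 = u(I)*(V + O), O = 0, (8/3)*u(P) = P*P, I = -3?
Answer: -1444/181 ≈ -7.9779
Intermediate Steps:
u(P) = 3*P²/8 (u(P) = 3*(P*P)/8 = 3*P²/8)
E(V) = 27*V (E(V) = 8*(((3/8)*(-3)²)*(V + 0)) = 8*(((3/8)*9)*V) = 8*(27*V/8) = 27*V)
-8 + 8/(38 + E(3*4)) = -8 + 8/(38 + 27*(3*4)) = -8 + 8/(38 + 27*12) = -8 + 8/(38 + 324) = -8 + 8/362 = -8 + 8*(1/362) = -8 + 4/181 = -1444/181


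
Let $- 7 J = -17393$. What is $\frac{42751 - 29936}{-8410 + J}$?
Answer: $- \frac{89705}{41477} \approx -2.1628$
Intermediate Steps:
$J = \frac{17393}{7}$ ($J = \left(- \frac{1}{7}\right) \left(-17393\right) = \frac{17393}{7} \approx 2484.7$)
$\frac{42751 - 29936}{-8410 + J} = \frac{42751 - 29936}{-8410 + \frac{17393}{7}} = \frac{12815}{- \frac{41477}{7}} = 12815 \left(- \frac{7}{41477}\right) = - \frac{89705}{41477}$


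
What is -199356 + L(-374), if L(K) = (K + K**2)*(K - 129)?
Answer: -70368862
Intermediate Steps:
L(K) = (-129 + K)*(K + K**2) (L(K) = (K + K**2)*(-129 + K) = (-129 + K)*(K + K**2))
-199356 + L(-374) = -199356 - 374*(-129 + (-374)**2 - 128*(-374)) = -199356 - 374*(-129 + 139876 + 47872) = -199356 - 374*187619 = -199356 - 70169506 = -70368862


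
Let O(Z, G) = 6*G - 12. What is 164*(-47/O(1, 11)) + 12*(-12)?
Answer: -7742/27 ≈ -286.74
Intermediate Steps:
O(Z, G) = -12 + 6*G
164*(-47/O(1, 11)) + 12*(-12) = 164*(-47/(-12 + 6*11)) + 12*(-12) = 164*(-47/(-12 + 66)) - 144 = 164*(-47/54) - 144 = -3854/27 - 144 = -7742/27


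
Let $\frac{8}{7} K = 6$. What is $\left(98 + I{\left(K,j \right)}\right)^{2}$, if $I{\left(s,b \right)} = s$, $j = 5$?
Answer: $\frac{170569}{16} \approx 10661.0$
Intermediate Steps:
$K = \frac{21}{4}$ ($K = \frac{7}{8} \cdot 6 = \frac{21}{4} \approx 5.25$)
$\left(98 + I{\left(K,j \right)}\right)^{2} = \left(98 + \frac{21}{4}\right)^{2} = \left(\frac{413}{4}\right)^{2} = \frac{170569}{16}$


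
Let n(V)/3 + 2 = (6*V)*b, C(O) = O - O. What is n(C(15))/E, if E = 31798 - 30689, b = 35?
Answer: -6/1109 ≈ -0.0054103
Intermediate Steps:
C(O) = 0
n(V) = -6 + 630*V (n(V) = -6 + 3*((6*V)*35) = -6 + 3*(210*V) = -6 + 630*V)
E = 1109
n(C(15))/E = (-6 + 630*0)/1109 = (-6 + 0)*(1/1109) = -6*1/1109 = -6/1109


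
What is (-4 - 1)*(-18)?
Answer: 90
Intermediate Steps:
(-4 - 1)*(-18) = -5*(-18) = 90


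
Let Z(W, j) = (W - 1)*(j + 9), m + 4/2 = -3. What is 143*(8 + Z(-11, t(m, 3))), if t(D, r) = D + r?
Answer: -10868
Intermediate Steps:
m = -5 (m = -2 - 3 = -5)
Z(W, j) = (-1 + W)*(9 + j)
143*(8 + Z(-11, t(m, 3))) = 143*(8 + (-9 - (-5 + 3) + 9*(-11) - 11*(-5 + 3))) = 143*(8 + (-9 - 1*(-2) - 99 - 11*(-2))) = 143*(8 + (-9 + 2 - 99 + 22)) = 143*(8 - 84) = 143*(-76) = -10868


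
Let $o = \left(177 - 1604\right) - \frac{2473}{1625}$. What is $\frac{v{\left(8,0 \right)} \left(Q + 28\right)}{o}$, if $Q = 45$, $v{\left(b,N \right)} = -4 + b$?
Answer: $- \frac{118625}{580337} \approx -0.20441$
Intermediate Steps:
$o = - \frac{2321348}{1625}$ ($o = -1427 - \frac{2473}{1625} = - \frac{2321348}{1625} \approx -1428.5$)
$\frac{v{\left(8,0 \right)} \left(Q + 28\right)}{o} = \frac{\left(-4 + 8\right) \left(45 + 28\right)}{- \frac{2321348}{1625}} = 4 \cdot 73 \left(- \frac{1625}{2321348}\right) = 292 \left(- \frac{1625}{2321348}\right) = - \frac{118625}{580337}$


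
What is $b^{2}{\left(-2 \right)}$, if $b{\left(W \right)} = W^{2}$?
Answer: $16$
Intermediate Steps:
$b^{2}{\left(-2 \right)} = \left(\left(-2\right)^{2}\right)^{2} = 4^{2} = 16$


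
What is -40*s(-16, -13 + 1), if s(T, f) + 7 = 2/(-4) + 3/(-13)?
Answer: 4020/13 ≈ 309.23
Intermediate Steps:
s(T, f) = -201/26 (s(T, f) = -7 + (2/(-4) + 3/(-13)) = -7 + (2*(-¼) + 3*(-1/13)) = -7 + (-½ - 3/13) = -7 - 19/26 = -201/26)
-40*s(-16, -13 + 1) = -40*(-201/26) = 4020/13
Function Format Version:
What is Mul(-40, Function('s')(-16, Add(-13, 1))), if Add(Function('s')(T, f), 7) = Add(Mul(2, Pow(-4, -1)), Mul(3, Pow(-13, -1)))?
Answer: Rational(4020, 13) ≈ 309.23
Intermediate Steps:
Function('s')(T, f) = Rational(-201, 26) (Function('s')(T, f) = Add(-7, Add(Mul(2, Pow(-4, -1)), Mul(3, Pow(-13, -1)))) = Add(-7, Add(Mul(2, Rational(-1, 4)), Mul(3, Rational(-1, 13)))) = Add(-7, Add(Rational(-1, 2), Rational(-3, 13))) = Add(-7, Rational(-19, 26)) = Rational(-201, 26))
Mul(-40, Function('s')(-16, Add(-13, 1))) = Mul(-40, Rational(-201, 26)) = Rational(4020, 13)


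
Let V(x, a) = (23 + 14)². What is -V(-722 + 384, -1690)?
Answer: -1369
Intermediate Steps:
V(x, a) = 1369 (V(x, a) = 37² = 1369)
-V(-722 + 384, -1690) = -1*1369 = -1369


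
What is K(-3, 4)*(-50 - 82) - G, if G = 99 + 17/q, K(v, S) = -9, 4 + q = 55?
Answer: 3266/3 ≈ 1088.7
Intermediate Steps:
q = 51 (q = -4 + 55 = 51)
G = 298/3 (G = 99 + 17/51 = 99 + 17*(1/51) = 99 + 1/3 = 298/3 ≈ 99.333)
K(-3, 4)*(-50 - 82) - G = -9*(-50 - 82) - 1*298/3 = -9*(-132) - 298/3 = 1188 - 298/3 = 3266/3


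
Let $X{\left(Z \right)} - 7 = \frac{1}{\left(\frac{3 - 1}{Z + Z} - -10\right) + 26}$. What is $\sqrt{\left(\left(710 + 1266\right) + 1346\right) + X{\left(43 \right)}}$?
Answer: $\frac{2 \sqrt{1996918134}}{1549} \approx 57.698$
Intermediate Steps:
$X{\left(Z \right)} = 7 + \frac{1}{36 + \frac{1}{Z}}$ ($X{\left(Z \right)} = 7 + \frac{1}{\left(\frac{3 - 1}{Z + Z} - -10\right) + 26} = 7 + \frac{1}{\left(\frac{2}{2 Z} + 10\right) + 26} = 7 + \frac{1}{\left(2 \frac{1}{2 Z} + 10\right) + 26} = 7 + \frac{1}{\left(\frac{1}{Z} + 10\right) + 26} = 7 + \frac{1}{\left(10 + \frac{1}{Z}\right) + 26} = 7 + \frac{1}{36 + \frac{1}{Z}}$)
$\sqrt{\left(\left(710 + 1266\right) + 1346\right) + X{\left(43 \right)}} = \sqrt{\left(\left(710 + 1266\right) + 1346\right) + \frac{7 + 253 \cdot 43}{1 + 36 \cdot 43}} = \sqrt{\left(1976 + 1346\right) + \frac{7 + 10879}{1 + 1548}} = \sqrt{3322 + \frac{1}{1549} \cdot 10886} = \sqrt{3322 + \frac{10886}{1549}} = \sqrt{\frac{5156664}{1549}} = \frac{2 \sqrt{1996918134}}{1549}$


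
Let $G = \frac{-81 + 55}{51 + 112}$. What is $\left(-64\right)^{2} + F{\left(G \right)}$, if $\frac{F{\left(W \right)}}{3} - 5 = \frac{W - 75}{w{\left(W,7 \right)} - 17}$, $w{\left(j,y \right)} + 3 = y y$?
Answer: $\frac{19395944}{4727} \approx 4103.2$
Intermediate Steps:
$w{\left(j,y \right)} = -3 + y^{2}$ ($w{\left(j,y \right)} = -3 + y y = -3 + y^{2}$)
$G = - \frac{26}{163} \approx -0.15951$
$F{\left(W \right)} = \frac{210}{29} + \frac{3 W}{29}$ ($F{\left(W \right)} = 15 + 3 \frac{W - 75}{\left(-3 + 7^{2}\right) - 17} = 15 + 3 \frac{-75 + W}{\left(-3 + 49\right) - 17} = 15 + 3 \frac{-75 + W}{46 - 17} = 15 + 3 \frac{-75 + W}{29} = 15 + 3 \left(-75 + W\right) \frac{1}{29} = 15 + 3 \left(- \frac{75}{29} + \frac{W}{29}\right) = 15 + \left(- \frac{225}{29} + \frac{3 W}{29}\right) = \frac{210}{29} + \frac{3 W}{29}$)
$\left(-64\right)^{2} + F{\left(G \right)} = \left(-64\right)^{2} + \left(\frac{210}{29} + \frac{3}{29} \left(- \frac{26}{163}\right)\right) = 4096 + \left(\frac{210}{29} - \frac{78}{4727}\right) = 4096 + \frac{34152}{4727} = \frac{19395944}{4727}$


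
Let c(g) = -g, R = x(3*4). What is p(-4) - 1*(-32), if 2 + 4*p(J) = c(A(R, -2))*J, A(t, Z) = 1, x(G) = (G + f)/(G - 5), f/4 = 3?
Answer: 65/2 ≈ 32.500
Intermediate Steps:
f = 12 (f = 4*3 = 12)
x(G) = (12 + G)/(-5 + G) (x(G) = (G + 12)/(G - 5) = (12 + G)/(-5 + G))
R = 24/7 (R = (12 + 3*4)/(-5 + 3*4) = (12 + 12)/(-5 + 12) = 24/7 ≈ 3.4286)
p(J) = -½ - J/4 (p(J) = -½ + ((-1*1)*J)/4 = -½ + (-J)/4 = -½ - J/4)
p(-4) - 1*(-32) = (-½ - ¼*(-4)) - 1*(-32) = (-½ + 1) + 32 = ½ + 32 = 65/2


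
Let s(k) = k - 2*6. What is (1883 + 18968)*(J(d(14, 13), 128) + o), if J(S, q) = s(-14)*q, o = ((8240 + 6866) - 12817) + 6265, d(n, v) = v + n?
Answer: 108967326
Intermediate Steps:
d(n, v) = n + v
s(k) = -12 + k (s(k) = k - 12 = -12 + k)
o = 8554 (o = (15106 - 12817) + 6265 = 2289 + 6265 = 8554)
J(S, q) = -26*q (J(S, q) = (-12 - 14)*q = -26*q)
(1883 + 18968)*(J(d(14, 13), 128) + o) = (1883 + 18968)*(-26*128 + 8554) = 20851*(-3328 + 8554) = 20851*5226 = 108967326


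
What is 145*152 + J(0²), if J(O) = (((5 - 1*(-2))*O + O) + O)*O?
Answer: 22040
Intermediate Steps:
J(O) = 9*O² (J(O) = (((5 + 2)*O + O) + O)*O = ((7*O + O) + O)*O = (8*O + O)*O = (9*O)*O = 9*O²)
145*152 + J(0²) = 145*152 + 9*(0²)² = 22040 + 9*0² = 22040 + 9*0 = 22040 + 0 = 22040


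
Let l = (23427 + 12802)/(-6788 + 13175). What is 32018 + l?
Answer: 204535195/6387 ≈ 32024.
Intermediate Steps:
l = 36229/6387 ≈ 5.6723
32018 + l = 32018 + 36229/6387 = 204535195/6387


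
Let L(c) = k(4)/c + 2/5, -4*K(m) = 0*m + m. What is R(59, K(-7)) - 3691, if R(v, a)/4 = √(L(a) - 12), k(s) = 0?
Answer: -3691 + 4*I*√290/5 ≈ -3691.0 + 13.624*I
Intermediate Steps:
K(m) = -m/4 (K(m) = -(0*m + m)/4 = -(0 + m)/4 = -m/4)
L(c) = ⅖ (L(c) = 0/c + 2/5 = 0 + 2*(⅕) = 0 + ⅖ = ⅖)
R(v, a) = 4*I*√290/5 (R(v, a) = 4*√(⅖ - 12) = 4*√(-58/5) = 4*(I*√290/5) = 4*I*√290/5)
R(59, K(-7)) - 3691 = 4*I*√290/5 - 3691 = -3691 + 4*I*√290/5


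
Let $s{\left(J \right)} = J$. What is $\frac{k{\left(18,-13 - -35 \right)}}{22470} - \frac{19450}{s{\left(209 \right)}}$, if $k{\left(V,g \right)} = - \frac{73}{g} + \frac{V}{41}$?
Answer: $- \frac{465421459}{5001180} \approx -93.062$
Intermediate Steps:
$k{\left(V,g \right)} = - \frac{73}{g} + \frac{V}{41}$ ($k{\left(V,g \right)} = - \frac{73}{g} + V \frac{1}{41} = - \frac{73}{g} + \frac{V}{41}$)
$\frac{k{\left(18,-13 - -35 \right)}}{22470} - \frac{19450}{s{\left(209 \right)}} = \frac{- \frac{73}{-13 - -35} + \frac{1}{41} \cdot 18}{22470} - \frac{19450}{209} = \left(- \frac{73}{-13 + 35} + \frac{18}{41}\right) \frac{1}{22470} - \frac{19450}{209} = \left(- \frac{73}{22} + \frac{18}{41}\right) \frac{1}{22470} - \frac{19450}{209} = \left(- \frac{2597}{902}\right) \frac{1}{22470} - \frac{19450}{209} = - \frac{371}{2895420} - \frac{19450}{209} = - \frac{465421459}{5001180}$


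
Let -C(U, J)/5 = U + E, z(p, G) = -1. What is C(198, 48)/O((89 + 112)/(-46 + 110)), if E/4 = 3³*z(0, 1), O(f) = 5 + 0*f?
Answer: -90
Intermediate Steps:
O(f) = 5 (O(f) = 5 + 0 = 5)
E = -108 (E = 4*(3³*(-1)) = 4*(27*(-1)) = 4*(-27) = -108)
C(U, J) = 540 - 5*U (C(U, J) = -5*(U - 108) = -5*(-108 + U) = 540 - 5*U)
C(198, 48)/O((89 + 112)/(-46 + 110)) = (540 - 5*198)/5 = (540 - 990)*(⅕) = -450*⅕ = -90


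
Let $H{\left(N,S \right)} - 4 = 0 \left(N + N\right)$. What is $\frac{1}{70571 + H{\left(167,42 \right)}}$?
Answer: $\frac{1}{70575} \approx 1.4169 \cdot 10^{-5}$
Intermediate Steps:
$H{\left(N,S \right)} = 4$ ($H{\left(N,S \right)} = 4 + 0 \left(N + N\right) = 4 + 0 \cdot 2 N = 4 + 0 = 4$)
$\frac{1}{70571 + H{\left(167,42 \right)}} = \frac{1}{70571 + 4} = \frac{1}{70575}$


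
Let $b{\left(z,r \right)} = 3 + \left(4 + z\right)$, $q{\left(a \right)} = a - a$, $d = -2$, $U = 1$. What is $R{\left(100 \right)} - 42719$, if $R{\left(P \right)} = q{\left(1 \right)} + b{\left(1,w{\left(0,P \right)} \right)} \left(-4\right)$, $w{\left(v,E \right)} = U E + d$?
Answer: $-42751$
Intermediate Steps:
$w{\left(v,E \right)} = -2 + E$ ($w{\left(v,E \right)} = 1 E - 2 = E - 2 = -2 + E$)
$q{\left(a \right)} = 0$
$b{\left(z,r \right)} = 7 + z$
$R{\left(P \right)} = -32$ ($R{\left(P \right)} = 0 + \left(7 + 1\right) \left(-4\right) = 0 + 8 \left(-4\right) = 0 - 32 = -32$)
$R{\left(100 \right)} - 42719 = -32 - 42719 = -42751$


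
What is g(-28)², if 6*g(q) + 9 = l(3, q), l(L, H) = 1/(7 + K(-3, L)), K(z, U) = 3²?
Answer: 20449/9216 ≈ 2.2189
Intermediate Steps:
K(z, U) = 9
l(L, H) = 1/16 (l(L, H) = 1/(7 + 9) = 1/16)
g(q) = -143/96 (g(q) = -3/2 + (⅙)*(1/16) = -3/2 + 1/96 = -143/96)
g(-28)² = (-143/96)² = 20449/9216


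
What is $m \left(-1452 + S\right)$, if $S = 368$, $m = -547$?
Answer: $592948$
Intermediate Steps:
$m \left(-1452 + S\right) = - 547 \left(-1452 + 368\right) = \left(-547\right) \left(-1084\right) = 592948$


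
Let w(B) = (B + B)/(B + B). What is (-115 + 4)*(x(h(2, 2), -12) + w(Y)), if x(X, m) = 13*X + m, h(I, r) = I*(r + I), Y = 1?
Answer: -10323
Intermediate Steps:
h(I, r) = I*(I + r)
w(B) = 1 (w(B) = (2*B)/((2*B)) = (2*B)*(1/(2*B)) = 1)
x(X, m) = m + 13*X
(-115 + 4)*(x(h(2, 2), -12) + w(Y)) = (-115 + 4)*((-12 + 13*(2*(2 + 2))) + 1) = -111*((-12 + 13*(2*4)) + 1) = -111*((-12 + 13*8) + 1) = -111*((-12 + 104) + 1) = -111*(92 + 1) = -111*93 = -10323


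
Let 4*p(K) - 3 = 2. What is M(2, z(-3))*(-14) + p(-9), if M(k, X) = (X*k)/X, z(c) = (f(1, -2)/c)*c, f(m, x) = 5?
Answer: -107/4 ≈ -26.750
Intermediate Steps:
p(K) = 5/4 (p(K) = ¾ + (¼)*2 = ¾ + ½ = 5/4)
z(c) = 5 (z(c) = (5/c)*c = 5)
M(k, X) = k
M(2, z(-3))*(-14) + p(-9) = 2*(-14) + 5/4 = -28 + 5/4 = -107/4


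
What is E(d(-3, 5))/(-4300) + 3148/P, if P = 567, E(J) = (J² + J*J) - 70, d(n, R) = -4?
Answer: 6778973/1219050 ≈ 5.5609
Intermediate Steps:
E(J) = -70 + 2*J² (E(J) = (J² + J²) - 70 = 2*J² - 70 = -70 + 2*J²)
E(d(-3, 5))/(-4300) + 3148/P = (-70 + 2*(-4)²)/(-4300) + 3148/567 = (-70 + 2*16)*(-1/4300) + 3148*(1/567) = (-70 + 32)*(-1/4300) + 3148/567 = -38*(-1/4300) + 3148/567 = 19/2150 + 3148/567 = 6778973/1219050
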